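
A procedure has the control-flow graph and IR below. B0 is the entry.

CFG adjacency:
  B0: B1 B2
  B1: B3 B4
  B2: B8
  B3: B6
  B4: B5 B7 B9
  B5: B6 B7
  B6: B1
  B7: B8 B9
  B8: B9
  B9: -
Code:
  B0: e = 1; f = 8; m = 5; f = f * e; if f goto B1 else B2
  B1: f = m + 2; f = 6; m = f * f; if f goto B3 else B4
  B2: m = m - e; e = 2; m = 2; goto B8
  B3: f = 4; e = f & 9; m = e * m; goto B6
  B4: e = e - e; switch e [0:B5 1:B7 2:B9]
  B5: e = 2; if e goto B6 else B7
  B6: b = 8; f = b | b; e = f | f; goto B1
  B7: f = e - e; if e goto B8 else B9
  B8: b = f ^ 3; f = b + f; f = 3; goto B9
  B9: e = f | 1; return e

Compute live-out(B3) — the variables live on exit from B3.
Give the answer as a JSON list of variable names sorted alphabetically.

Per-block:
  B0: def={e,f,m} ue=∅
  B1: def={f,m} ue={m}
  B2: def={e,m} ue={e,m}
  B3: def={e,f,m} ue={m}
  B4: def={e} ue={e}
  B5: def={e} ue=∅
  B6: def={b,e,f} ue=∅
  B7: def={f} ue={e}
  B8: def={b,f} ue={f}
  B9: def={e} ue={f}

Liveness:
  live B0: ∅→{e,f,m}
  live B1: {e,m}→{e,f,m}
  live B2: {e,f,m}→{f}
  live B3: {m}→{m}
  live B4: {e,f,m}→{e,f,m}
  live B5: {m}→{e,m}
  live B6: {m}→{e,m}
  live B7: {e}→{f}
  live B8: {f}→{f}
  live B9: {f}→∅

live-out(B3) = ["m"]

Answer: ["m"]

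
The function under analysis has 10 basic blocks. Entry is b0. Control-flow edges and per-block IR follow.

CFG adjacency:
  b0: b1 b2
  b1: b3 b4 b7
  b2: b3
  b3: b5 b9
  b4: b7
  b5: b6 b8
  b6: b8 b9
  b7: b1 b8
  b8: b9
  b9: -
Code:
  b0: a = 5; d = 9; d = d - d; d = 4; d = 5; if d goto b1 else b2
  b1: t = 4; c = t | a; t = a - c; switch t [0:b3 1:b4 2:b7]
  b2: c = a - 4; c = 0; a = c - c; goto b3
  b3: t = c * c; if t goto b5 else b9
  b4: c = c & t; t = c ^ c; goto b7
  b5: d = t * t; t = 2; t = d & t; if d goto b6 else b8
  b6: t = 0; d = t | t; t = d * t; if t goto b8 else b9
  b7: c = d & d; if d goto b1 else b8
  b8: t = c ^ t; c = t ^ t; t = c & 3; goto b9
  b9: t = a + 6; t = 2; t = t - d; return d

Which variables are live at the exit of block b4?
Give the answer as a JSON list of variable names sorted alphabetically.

Per-block:
  b0 def {a,d} use ∅
  b1 def {c,t} use {a}
  b2 def {a,c} use {a}
  b3 def {t} use {c}
  b4 def {c,t} use {c,t}
  b5 def {d,t} use {t}
  b6 def {d,t} use ∅
  b7 def {c} use {d}
  b8 def {c,t} use {c,t}
  b9 def {t} use {a,d}

Backward fixpoint:
  live b0: ∅→{a,d}
  live b1: {a,d}→{a,c,d,t}
  live b2: {a,d}→{a,c,d}
  live b3: {a,c,d}→{a,c,d,t}
  live b4: {a,c,d,t}→{a,d,t}
  live b5: {a,c,t}→{a,c,d,t}
  live b6: {a,c}→{a,c,d,t}
  live b7: {a,d,t}→{a,c,d,t}
  live b8: {a,c,d,t}→{a,d}
  live b9: {a,d}→∅

live-out(b4) = ["a", "d", "t"]

Answer: ["a", "d", "t"]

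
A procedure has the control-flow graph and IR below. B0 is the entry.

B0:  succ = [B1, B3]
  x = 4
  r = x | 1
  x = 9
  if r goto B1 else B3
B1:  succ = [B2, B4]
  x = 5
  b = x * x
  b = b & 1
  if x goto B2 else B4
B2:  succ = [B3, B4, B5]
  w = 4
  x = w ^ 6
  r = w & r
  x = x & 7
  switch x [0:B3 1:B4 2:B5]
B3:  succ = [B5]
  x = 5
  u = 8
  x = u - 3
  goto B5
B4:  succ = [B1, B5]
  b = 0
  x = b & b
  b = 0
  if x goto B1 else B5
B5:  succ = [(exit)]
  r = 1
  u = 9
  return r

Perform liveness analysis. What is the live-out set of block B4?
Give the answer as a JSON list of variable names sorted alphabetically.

Per-block:
  B0: {r,x} / ∅
  B1: {b,x} / ∅
  B2: {r,w,x} / {r}
  B3: {u,x} / ∅
  B4: {b,x} / ∅
  B5: {r,u} / ∅

Backward fixpoint:
  live B0: ∅→{r}
  live B1: {r}→{r}
  live B2: {r}→{r}
  live B3: ∅→∅
  live B4: {r}→{r}
  live B5: ∅→∅

live-out(B4) = ["r"]

Answer: ["r"]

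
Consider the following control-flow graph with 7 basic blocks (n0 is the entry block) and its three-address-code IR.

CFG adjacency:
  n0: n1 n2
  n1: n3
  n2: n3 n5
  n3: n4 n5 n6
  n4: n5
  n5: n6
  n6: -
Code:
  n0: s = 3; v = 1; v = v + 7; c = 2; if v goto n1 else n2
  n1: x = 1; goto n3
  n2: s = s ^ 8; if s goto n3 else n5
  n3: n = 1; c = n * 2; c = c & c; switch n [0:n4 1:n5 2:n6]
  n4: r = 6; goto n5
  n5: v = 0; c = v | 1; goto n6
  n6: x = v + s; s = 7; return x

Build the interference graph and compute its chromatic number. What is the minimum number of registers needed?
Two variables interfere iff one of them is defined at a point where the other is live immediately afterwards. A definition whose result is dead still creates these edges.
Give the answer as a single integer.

def/use:
  n0 def {c,s,v} use ∅
  n1 def {x} use ∅
  n2 def {s} use {s}
  n3 def {c,n} use ∅
  n4 def {r} use ∅
  n5 def {c,v} use ∅
  n6 def {s,x} use {s,v}

Backward fixpoint:
  n0: in=∅ out={s,v}
  n1: in={s,v} out={s,v}
  n2: in={s,v} out={s,v}
  n3: in={s,v} out={s,v}
  n4: in={s} out={s}
  n5: in={s} out={s,v}
  n6: in={s,v} out=∅

Interfere edges:
  c↔{n,s,v}
  n↔{c,s,v}
  r↔{s}
  s↔{c,n,r,v,x}
  v↔{c,n,s,x}
  x↔{s,v}

Chromatic number:
  clique {c,n,s,v} ⇒ need ≥ 4
  assign c→c2 n→c3 r→c1 s→c0 v→c1 x→c2 — no edge inside a register ⇒ χ ≤ 4
  χ = 4

Answer: 4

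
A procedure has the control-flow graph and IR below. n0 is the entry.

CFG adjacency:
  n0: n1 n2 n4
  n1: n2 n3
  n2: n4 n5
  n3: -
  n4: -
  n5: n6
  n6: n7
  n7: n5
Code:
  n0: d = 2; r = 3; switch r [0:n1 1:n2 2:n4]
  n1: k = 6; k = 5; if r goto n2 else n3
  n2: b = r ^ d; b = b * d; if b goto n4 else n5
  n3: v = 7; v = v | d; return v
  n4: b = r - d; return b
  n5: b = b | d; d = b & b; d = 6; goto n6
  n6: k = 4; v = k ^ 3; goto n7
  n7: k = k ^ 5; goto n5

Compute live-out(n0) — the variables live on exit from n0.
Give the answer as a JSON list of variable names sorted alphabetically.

Per-block:
  n0: def={d,r} ue=∅
  n1: def={k} ue={r}
  n2: def={b} ue={d,r}
  n3: def={v} ue={d}
  n4: def={b} ue={d,r}
  n5: def={b,d} ue={b,d}
  n6: def={k,v} ue=∅
  n7: def={k} ue={k}

Liveness:
  n0: in=∅ out={d,r}
  n1: in={d,r} out={d,r}
  n2: in={d,r} out={b,d,r}
  n3: in={d} out=∅
  n4: in={d,r} out=∅
  n5: in={b,d} out={b,d}
  n6: in={b,d} out={b,d,k}
  n7: in={b,d,k} out={b,d}

live-out(n0) = ["d", "r"]

Answer: ["d", "r"]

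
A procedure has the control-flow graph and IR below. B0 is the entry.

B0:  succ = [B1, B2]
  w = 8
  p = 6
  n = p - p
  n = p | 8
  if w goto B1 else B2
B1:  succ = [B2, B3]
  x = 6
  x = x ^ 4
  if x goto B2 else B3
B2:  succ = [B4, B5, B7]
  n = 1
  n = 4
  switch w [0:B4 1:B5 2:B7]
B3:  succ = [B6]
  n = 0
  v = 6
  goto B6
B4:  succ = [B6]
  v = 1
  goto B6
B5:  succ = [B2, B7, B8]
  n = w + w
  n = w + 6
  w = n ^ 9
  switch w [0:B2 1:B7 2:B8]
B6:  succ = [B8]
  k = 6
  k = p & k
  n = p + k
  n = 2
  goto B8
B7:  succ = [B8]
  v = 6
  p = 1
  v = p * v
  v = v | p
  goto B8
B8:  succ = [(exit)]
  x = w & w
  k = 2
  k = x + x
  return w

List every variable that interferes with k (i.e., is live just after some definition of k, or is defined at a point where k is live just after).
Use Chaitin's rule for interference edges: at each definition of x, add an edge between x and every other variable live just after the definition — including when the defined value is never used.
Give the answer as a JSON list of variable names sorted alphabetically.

Answer: ["p", "w", "x"]

Working:
Per-block:
  B0 def {n,p,w} use ∅
  B1 def {x} use ∅
  B2 def {n} use {w}
  B3 def {n,v} use ∅
  B4 def {v} use ∅
  B5 def {n,w} use {w}
  B6 def {k,n} use {p}
  B7 def {p,v} use ∅
  B8 def {k,x} use {w}

Live sets:
  live B0: ∅→{p,w}
  live B1: {p,w}→{p,w}
  live B2: {p,w}→{p,w}
  live B3: {p,w}→{p,w}
  live B4: {p,w}→{p,w}
  live B5: {p,w}→{p,w}
  live B6: {p,w}→{w}
  live B7: {w}→{w}
  live B8: {w}→∅

Interfere edges:
  k — {p,w,x}
  n — {p,w}
  p — {k,n,v,w,x}
  v — {p,w}
  w — {k,n,p,v,x}
  x — {k,p,w}

N(k) = ["p", "w", "x"]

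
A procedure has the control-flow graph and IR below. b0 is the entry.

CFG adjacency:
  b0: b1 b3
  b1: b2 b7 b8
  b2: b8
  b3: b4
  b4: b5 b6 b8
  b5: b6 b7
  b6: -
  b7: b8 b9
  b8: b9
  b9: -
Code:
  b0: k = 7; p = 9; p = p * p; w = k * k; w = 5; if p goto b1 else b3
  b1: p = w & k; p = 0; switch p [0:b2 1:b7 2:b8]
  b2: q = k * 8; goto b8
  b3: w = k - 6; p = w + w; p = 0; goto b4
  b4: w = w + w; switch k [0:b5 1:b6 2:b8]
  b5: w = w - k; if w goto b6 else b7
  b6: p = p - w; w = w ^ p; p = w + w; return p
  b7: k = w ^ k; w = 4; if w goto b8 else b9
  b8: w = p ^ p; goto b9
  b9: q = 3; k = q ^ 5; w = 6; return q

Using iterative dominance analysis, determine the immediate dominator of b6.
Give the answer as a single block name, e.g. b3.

Answer: b4

Working:
idom tree: b1←b0 b2←b1 b3←b0 b4←b3 b5←b4 b6←b4 b7←b0 b8←b0 b9←b0
Dom∩ at merges:
  b6: preds {b4,b5}: {b0,b3,b4} ∩ {b0,b3,b4,b5} = {b0,b3,b4}; idom=b4
  b7: preds {b1,b5}: {b0,b1} ∩ {b0,b3,b4,b5} = {b0}; idom=b0
  b8: preds {b1,b2,b4,b7}: {b0,b1} ∩ {b0,b1,b2} ∩ {b0,b3,b4} ∩ {b0,b7} = {b0}; idom=b0
  b9: preds {b7,b8}: {b0,b7} ∩ {b0,b8} = {b0}; idom=b0

idom(b6) = b4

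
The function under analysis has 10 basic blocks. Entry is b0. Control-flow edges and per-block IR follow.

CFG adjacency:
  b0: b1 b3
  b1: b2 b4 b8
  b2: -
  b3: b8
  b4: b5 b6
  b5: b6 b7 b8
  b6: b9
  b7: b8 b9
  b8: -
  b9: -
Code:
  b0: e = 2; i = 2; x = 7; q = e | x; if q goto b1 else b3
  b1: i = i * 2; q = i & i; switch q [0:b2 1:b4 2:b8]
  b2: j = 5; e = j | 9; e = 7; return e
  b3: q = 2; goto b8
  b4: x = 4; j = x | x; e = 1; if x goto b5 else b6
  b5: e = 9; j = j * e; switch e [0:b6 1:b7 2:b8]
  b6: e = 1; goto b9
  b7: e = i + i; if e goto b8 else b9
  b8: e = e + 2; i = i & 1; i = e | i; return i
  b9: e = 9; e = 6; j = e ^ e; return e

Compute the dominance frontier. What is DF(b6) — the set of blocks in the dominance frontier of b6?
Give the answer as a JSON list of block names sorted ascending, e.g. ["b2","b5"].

Answer: ["b9"]

Derivation:
idom tree: b1←b0 b2←b1 b3←b0 b4←b1 b5←b4 b6←b4 b7←b5 b8←b0 b9←b4
Join-block Dom:
  b6: preds {b4,b5}: {b0,b1,b4} ∩ {b0,b1,b4,b5} = {b0,b1,b4}; idom=b4
  b8: preds {b1,b3,b5,b7}: {b0,b1} ∩ {b0,b3} ∩ {b0,b1,b4,b5} ∩ {b0,b1,b4,b5,b7} = {b0}; idom=b0
  b9: preds {b6,b7}: {b0,b1,b4,b6} ∩ {b0,b1,b4,b5,b7} = {b0,b1,b4}; idom=b4

DF walk-up:
  b6←b4: walk · to b4
  b6←b5: walk b5 to b4
  b8←b1: walk b1 to b0
  b8←b3: walk b3 to b0
  b8←b5: walk b5→b4→b1 to b0
  b8←b7: walk b7→b5→b4→b1 to b0
  b9←b6: walk b6 to b4
  b9←b7: walk b7→b5 to b4
  b0: DF=∅
  b1: DF={b8}
  b2: DF=∅
  b3: DF={b8}
  b4: DF={b8}
  b5: DF={b6,b8,b9}
  b6: DF={b9}
  b7: DF={b8,b9}
  b8: DF=∅
  b9: DF=∅

DF(b6) = ["b9"]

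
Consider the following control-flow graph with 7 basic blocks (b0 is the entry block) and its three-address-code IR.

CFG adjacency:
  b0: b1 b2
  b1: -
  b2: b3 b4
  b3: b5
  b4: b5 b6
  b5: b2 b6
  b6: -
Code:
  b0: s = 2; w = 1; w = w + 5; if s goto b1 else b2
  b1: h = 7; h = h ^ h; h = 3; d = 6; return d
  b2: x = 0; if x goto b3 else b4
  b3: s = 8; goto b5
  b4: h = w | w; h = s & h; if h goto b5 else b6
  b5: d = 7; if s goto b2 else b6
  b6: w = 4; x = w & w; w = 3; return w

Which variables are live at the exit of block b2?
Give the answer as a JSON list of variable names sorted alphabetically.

def/use:
  b0 def {s,w} use ∅
  b1 def {d,h} use ∅
  b2 def {x} use ∅
  b3 def {s} use ∅
  b4 def {h} use {s,w}
  b5 def {d} use {s}
  b6 def {w,x} use ∅

Backward fixpoint:
  live b0: ∅→{s,w}
  live b1: ∅→∅
  live b2: {s,w}→{s,w}
  live b3: {w}→{s,w}
  live b4: {s,w}→{s,w}
  live b5: {s,w}→{s,w}
  live b6: ∅→∅

live-out(b2) = ["s", "w"]

Answer: ["s", "w"]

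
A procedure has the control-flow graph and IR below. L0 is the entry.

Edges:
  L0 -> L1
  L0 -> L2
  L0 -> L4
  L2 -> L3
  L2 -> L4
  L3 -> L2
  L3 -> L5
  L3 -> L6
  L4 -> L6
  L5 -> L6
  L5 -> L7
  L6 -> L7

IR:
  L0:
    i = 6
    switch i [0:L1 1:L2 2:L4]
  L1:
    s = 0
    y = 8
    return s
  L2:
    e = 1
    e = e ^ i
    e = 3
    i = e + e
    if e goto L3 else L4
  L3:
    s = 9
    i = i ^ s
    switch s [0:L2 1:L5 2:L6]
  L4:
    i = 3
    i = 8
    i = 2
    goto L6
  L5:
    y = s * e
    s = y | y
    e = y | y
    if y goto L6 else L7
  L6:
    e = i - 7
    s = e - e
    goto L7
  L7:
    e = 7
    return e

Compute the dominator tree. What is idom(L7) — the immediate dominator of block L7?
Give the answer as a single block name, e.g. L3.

idom tree: L1←L0 L2←L0 L3←L2 L4←L0 L5←L3 L6←L0 L7←L0
Join-block Dom:
  L2: preds {L0,L3}: {L0} ∩ {L0,L2,L3} = {L0}; idom=L0
  L4: preds {L0,L2}: {L0} ∩ {L0,L2} = {L0}; idom=L0
  L6: preds {L3,L4,L5}: {L0,L2,L3} ∩ {L0,L4} ∩ {L0,L2,L3,L5} = {L0}; idom=L0
  L7: preds {L5,L6}: {L0,L2,L3,L5} ∩ {L0,L6} = {L0}; idom=L0

idom(L7) = L0

Answer: L0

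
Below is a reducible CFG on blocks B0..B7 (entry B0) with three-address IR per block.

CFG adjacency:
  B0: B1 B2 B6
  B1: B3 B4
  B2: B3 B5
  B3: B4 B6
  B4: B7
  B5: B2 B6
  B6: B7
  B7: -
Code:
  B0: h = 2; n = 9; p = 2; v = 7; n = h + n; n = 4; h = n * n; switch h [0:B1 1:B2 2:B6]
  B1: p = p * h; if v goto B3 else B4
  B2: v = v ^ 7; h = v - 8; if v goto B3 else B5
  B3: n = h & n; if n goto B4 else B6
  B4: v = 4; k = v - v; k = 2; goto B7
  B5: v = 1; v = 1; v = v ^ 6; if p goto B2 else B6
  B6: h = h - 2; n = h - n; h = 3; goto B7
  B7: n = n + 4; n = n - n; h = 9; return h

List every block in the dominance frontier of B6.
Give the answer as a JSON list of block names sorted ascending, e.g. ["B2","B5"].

idom tree: B1←B0 B2←B0 B3←B0 B4←B0 B5←B2 B6←B0 B7←B0
Dom at joins:
  B2: preds {B0,B5}: {B0} ∩ {B0,B2,B5} = {B0}; idom=B0
  B3: preds {B1,B2}: {B0,B1} ∩ {B0,B2} = {B0}; idom=B0
  B4: preds {B1,B3}: {B0,B1} ∩ {B0,B3} = {B0}; idom=B0
  B6: preds {B0,B3,B5}: {B0} ∩ {B0,B3} ∩ {B0,B2,B5} = {B0}; idom=B0
  B7: preds {B4,B6}: {B0,B4} ∩ {B0,B6} = {B0}; idom=B0

DF walk-up:
  join B2 pred B0: · stop@B0
  join B2 pred B5: B5→B2 stop@B0
  join B3 pred B1: B1 stop@B0
  join B3 pred B2: B2 stop@B0
  join B4 pred B1: B1 stop@B0
  join B4 pred B3: B3 stop@B0
  join B6 pred B0: · stop@B0
  join B6 pred B3: B3 stop@B0
  join B6 pred B5: B5→B2 stop@B0
  join B7 pred B4: B4 stop@B0
  join B7 pred B6: B6 stop@B0
  DF(B0)=∅
  DF(B1)={B3,B4}
  DF(B2)={B2,B3,B6}
  DF(B3)={B4,B6}
  DF(B4)={B7}
  DF(B5)={B2,B6}
  DF(B6)={B7}
  DF(B7)=∅

DF(B6) = ["B7"]

Answer: ["B7"]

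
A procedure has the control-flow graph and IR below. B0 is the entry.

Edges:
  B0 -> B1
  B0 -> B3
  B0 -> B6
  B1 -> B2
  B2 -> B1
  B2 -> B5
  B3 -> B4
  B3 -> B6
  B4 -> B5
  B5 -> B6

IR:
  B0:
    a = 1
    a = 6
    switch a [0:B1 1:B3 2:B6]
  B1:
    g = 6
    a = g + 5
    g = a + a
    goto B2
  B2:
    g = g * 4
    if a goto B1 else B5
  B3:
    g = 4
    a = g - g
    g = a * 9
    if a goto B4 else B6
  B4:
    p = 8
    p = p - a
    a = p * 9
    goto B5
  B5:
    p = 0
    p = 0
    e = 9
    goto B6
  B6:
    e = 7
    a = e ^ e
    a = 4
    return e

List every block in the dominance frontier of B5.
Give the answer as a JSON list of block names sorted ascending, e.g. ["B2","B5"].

Answer: ["B6"]

Analysis:
idom tree: B1←B0 B2←B1 B3←B0 B4←B3 B5←B0 B6←B0
Dom∩ at merges:
  B1: preds {B0,B2}: {B0} ∩ {B0,B1,B2} = {B0}; idom=B0
  B5: preds {B2,B4}: {B0,B1,B2} ∩ {B0,B3,B4} = {B0}; idom=B0
  B6: preds {B0,B3,B5}: {B0} ∩ {B0,B3} ∩ {B0,B5} = {B0}; idom=B0

DF walk-up:
  join B1 pred B0: · stop@B0
  join B1 pred B2: B2→B1 stop@B0
  join B5 pred B2: B2→B1 stop@B0
  join B5 pred B4: B4→B3 stop@B0
  join B6 pred B0: · stop@B0
  join B6 pred B3: B3 stop@B0
  join B6 pred B5: B5 stop@B0
  B0 → ∅
  B1 → {B1,B5}
  B2 → {B1,B5}
  B3 → {B5,B6}
  B4 → {B5}
  B5 → {B6}
  B6 → ∅

DF(B5) = ["B6"]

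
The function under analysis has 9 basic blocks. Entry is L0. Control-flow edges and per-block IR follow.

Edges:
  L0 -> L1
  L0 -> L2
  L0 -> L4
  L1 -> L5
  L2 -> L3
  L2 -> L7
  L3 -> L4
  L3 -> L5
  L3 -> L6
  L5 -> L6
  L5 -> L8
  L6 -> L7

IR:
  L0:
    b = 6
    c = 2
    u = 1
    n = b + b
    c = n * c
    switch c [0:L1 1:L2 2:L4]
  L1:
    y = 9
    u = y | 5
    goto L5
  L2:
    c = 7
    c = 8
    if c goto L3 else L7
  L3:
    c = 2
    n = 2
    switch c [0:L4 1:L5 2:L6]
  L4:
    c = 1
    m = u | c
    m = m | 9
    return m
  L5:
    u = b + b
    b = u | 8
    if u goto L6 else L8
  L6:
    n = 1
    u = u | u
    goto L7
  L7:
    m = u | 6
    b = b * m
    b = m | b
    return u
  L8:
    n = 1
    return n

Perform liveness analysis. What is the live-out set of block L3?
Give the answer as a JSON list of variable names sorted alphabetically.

Per-block:
  L0: {b,c,n,u} / ∅
  L1: {u,y} / ∅
  L2: {c} / ∅
  L3: {c,n} / ∅
  L4: {c,m} / {u}
  L5: {b,u} / {b}
  L6: {n,u} / {u}
  L7: {b,m} / {b,u}
  L8: {n} / ∅

Live sets:
  L0: in=∅ out={b,u}
  L1: in={b} out={b}
  L2: in={b,u} out={b,u}
  L3: in={b,u} out={b,u}
  L4: in={u} out=∅
  L5: in={b} out={b,u}
  L6: in={b,u} out={b,u}
  L7: in={b,u} out=∅
  L8: in=∅ out=∅

live-out(L3) = ["b", "u"]

Answer: ["b", "u"]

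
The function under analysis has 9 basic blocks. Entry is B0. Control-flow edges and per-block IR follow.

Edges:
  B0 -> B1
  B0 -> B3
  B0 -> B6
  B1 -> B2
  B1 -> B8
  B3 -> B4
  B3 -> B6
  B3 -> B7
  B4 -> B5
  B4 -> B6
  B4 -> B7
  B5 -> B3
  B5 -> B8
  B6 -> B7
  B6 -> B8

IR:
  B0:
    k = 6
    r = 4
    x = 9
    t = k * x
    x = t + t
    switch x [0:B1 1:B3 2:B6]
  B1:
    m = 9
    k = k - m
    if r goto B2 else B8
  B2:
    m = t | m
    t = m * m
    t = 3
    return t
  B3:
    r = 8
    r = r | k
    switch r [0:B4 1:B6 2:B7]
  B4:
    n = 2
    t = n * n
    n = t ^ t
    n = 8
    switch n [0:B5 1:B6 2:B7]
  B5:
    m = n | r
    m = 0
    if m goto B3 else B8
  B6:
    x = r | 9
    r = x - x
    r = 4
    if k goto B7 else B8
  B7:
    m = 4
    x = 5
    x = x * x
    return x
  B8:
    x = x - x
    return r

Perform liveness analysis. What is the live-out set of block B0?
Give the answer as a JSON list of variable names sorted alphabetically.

def/use:
  B0 def {k,r,t,x} use ∅
  B1 def {k,m} use {k,r}
  B2 def {m,t} use {m,t}
  B3 def {r} use {k}
  B4 def {n,t} use ∅
  B5 def {m} use {n,r}
  B6 def {r,x} use {k,r}
  B7 def {m,x} use ∅
  B8 def {x} use {r,x}

Live sets:
  B0 li=∅ lo={k,r,t,x}
  B1 li={k,r,t,x} lo={m,r,t,x}
  B2 li={m,t} lo=∅
  B3 li={k,x} lo={k,r,x}
  B4 li={k,r,x} lo={k,n,r,x}
  B5 li={k,n,r,x} lo={k,r,x}
  B6 li={k,r} lo={r,x}
  B7 li=∅ lo=∅
  B8 li={r,x} lo=∅

live-out(B0) = ["k", "r", "t", "x"]

Answer: ["k", "r", "t", "x"]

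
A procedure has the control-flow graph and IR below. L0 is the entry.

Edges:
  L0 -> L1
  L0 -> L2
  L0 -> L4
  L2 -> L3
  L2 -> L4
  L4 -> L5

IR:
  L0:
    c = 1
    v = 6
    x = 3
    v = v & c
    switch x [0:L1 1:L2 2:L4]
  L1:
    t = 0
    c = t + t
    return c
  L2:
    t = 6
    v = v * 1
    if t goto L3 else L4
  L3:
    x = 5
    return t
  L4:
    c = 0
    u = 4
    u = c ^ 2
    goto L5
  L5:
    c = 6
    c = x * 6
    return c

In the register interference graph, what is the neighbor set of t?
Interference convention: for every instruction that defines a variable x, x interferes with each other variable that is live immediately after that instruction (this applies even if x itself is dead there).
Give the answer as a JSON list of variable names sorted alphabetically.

Answer: ["v", "x"]

Derivation:
Per-block:
  L0: def={c,v,x} ue=∅
  L1: def={c,t} ue=∅
  L2: def={t,v} ue={v}
  L3: def={x} ue={t}
  L4: def={c,u} ue=∅
  L5: def={c} ue={x}

Liveness:
  L0: in=∅ out={v,x}
  L1: in=∅ out=∅
  L2: in={v,x} out={t,x}
  L3: in={t} out=∅
  L4: in={x} out={x}
  L5: in={x} out=∅

Interfere edges:
  c: {u,v,x}
  t: {v,x}
  u: {c,x}
  v: {c,t,x}
  x: {c,t,u,v}

N(t) = ["v", "x"]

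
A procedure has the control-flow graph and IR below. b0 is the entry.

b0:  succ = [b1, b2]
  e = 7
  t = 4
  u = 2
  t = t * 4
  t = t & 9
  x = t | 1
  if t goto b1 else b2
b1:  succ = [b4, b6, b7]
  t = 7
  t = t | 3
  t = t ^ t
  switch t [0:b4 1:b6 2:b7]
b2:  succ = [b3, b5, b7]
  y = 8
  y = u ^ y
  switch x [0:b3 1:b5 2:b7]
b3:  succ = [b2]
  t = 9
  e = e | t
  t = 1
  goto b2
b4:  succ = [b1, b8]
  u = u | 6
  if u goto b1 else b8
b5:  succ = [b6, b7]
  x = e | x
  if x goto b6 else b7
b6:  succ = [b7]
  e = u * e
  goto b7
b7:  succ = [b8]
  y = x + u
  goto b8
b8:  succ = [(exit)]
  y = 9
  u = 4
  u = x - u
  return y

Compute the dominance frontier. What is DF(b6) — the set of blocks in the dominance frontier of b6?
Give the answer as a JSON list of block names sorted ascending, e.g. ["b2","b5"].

idom tree: b1←b0 b2←b0 b3←b2 b4←b1 b5←b2 b6←b0 b7←b0 b8←b0
Dom∩ at merges:
  b1: preds {b0,b4}: {b0} ∩ {b0,b1,b4} = {b0}; idom=b0
  b2: preds {b0,b3}: {b0} ∩ {b0,b2,b3} = {b0}; idom=b0
  b6: preds {b1,b5}: {b0,b1} ∩ {b0,b2,b5} = {b0}; idom=b0
  b7: preds {b1,b2,b5,b6}: {b0,b1} ∩ {b0,b2} ∩ {b0,b2,b5} ∩ {b0,b6} = {b0}; idom=b0
  b8: preds {b4,b7}: {b0,b1,b4} ∩ {b0,b7} = {b0}; idom=b0

DF walk-up:
  b1←b0: walk · to b0
  b1←b4: walk b4→b1 to b0
  b2←b0: walk · to b0
  b2←b3: walk b3→b2 to b0
  b6←b1: walk b1 to b0
  b6←b5: walk b5→b2 to b0
  b7←b1: walk b1 to b0
  b7←b2: walk b2 to b0
  b7←b5: walk b5→b2 to b0
  b7←b6: walk b6 to b0
  b8←b4: walk b4→b1 to b0
  b8←b7: walk b7 to b0
  b0 → ∅
  b1 → {b1,b6,b7,b8}
  b2 → {b2,b6,b7}
  b3 → {b2}
  b4 → {b1,b8}
  b5 → {b6,b7}
  b6 → {b7}
  b7 → {b8}
  b8 → ∅

DF(b6) = ["b7"]

Answer: ["b7"]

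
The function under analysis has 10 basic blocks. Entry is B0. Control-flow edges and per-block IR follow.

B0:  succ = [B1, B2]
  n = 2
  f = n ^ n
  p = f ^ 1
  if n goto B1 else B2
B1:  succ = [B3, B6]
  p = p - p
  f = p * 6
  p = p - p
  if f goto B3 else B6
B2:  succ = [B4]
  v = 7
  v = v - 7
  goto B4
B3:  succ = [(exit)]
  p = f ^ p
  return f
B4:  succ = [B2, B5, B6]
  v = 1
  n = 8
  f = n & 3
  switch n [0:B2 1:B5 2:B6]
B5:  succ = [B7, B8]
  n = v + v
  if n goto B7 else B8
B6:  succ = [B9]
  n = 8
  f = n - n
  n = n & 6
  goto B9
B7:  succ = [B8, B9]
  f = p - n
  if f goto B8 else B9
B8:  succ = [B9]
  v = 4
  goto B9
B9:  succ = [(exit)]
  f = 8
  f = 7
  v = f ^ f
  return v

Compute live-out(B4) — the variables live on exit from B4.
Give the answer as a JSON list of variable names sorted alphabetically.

Per-block:
  B0: {f,n,p} / ∅
  B1: {f,p} / {p}
  B2: {v} / ∅
  B3: {p} / {f,p}
  B4: {f,n,v} / ∅
  B5: {n} / {v}
  B6: {f,n} / ∅
  B7: {f} / {n,p}
  B8: {v} / ∅
  B9: {f,v} / ∅

Backward fixpoint:
  B0 li=∅ lo={p}
  B1 li={p} lo={f,p}
  B2 li={p} lo={p}
  B3 li={f,p} lo=∅
  B4 li={p} lo={p,v}
  B5 li={p,v} lo={n,p}
  B6 li=∅ lo=∅
  B7 li={n,p} lo=∅
  B8 li=∅ lo=∅
  B9 li=∅ lo=∅

live-out(B4) = ["p", "v"]

Answer: ["p", "v"]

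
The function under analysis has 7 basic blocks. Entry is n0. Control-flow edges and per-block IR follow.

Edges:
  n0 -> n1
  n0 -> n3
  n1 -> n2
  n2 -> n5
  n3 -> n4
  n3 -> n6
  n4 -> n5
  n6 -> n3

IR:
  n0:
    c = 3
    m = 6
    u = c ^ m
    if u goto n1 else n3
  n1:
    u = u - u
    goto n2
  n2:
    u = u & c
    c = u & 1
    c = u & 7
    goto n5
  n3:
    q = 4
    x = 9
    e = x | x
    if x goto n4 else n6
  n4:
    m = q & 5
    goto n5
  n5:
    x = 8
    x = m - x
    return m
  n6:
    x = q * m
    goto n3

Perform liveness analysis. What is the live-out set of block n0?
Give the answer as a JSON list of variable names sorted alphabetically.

Answer: ["c", "m", "u"]

Derivation:
Block summaries:
  n0 def {c,m,u} use ∅
  n1 def {u} use {u}
  n2 def {c,u} use {c,u}
  n3 def {e,q,x} use ∅
  n4 def {m} use {q}
  n5 def {x} use {m}
  n6 def {x} use {m,q}

Live sets:
  n0 li=∅ lo={c,m,u}
  n1 li={c,m,u} lo={c,m,u}
  n2 li={c,m,u} lo={m}
  n3 li={m} lo={m,q}
  n4 li={q} lo={m}
  n5 li={m} lo=∅
  n6 li={m,q} lo={m}

live-out(n0) = ["c", "m", "u"]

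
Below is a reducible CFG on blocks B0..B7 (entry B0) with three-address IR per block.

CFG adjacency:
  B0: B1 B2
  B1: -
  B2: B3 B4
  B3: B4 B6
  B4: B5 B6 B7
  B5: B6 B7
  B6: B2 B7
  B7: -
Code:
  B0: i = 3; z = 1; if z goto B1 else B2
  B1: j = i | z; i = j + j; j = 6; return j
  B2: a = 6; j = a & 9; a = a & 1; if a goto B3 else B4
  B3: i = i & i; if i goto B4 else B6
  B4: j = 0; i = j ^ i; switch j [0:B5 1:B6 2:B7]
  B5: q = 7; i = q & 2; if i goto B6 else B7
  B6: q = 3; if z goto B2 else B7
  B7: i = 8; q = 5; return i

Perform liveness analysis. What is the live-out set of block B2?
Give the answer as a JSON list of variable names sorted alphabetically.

Answer: ["i", "z"]

Working:
Block summaries:
  B0: def={i,z} ue=∅
  B1: def={i,j} ue={i,z}
  B2: def={a,j} ue=∅
  B3: def={i} ue={i}
  B4: def={i,j} ue={i}
  B5: def={i,q} ue=∅
  B6: def={q} ue={z}
  B7: def={i,q} ue=∅

Backward fixpoint:
  B0 li=∅ lo={i,z}
  B1 li={i,z} lo=∅
  B2 li={i,z} lo={i,z}
  B3 li={i,z} lo={i,z}
  B4 li={i,z} lo={i,z}
  B5 li={z} lo={i,z}
  B6 li={i,z} lo={i,z}
  B7 li=∅ lo=∅

live-out(B2) = ["i", "z"]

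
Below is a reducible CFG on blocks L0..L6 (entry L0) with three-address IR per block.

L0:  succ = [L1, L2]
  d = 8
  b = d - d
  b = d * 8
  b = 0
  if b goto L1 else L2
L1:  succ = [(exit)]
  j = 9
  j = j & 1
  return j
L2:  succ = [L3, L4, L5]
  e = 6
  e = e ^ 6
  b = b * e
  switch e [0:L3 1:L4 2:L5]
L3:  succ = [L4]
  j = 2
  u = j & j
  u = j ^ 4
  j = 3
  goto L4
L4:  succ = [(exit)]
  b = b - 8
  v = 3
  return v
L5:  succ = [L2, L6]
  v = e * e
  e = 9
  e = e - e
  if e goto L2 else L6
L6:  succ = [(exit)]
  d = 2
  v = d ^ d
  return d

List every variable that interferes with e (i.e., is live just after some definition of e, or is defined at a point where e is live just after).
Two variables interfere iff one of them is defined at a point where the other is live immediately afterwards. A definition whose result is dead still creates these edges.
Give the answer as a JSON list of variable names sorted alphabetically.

Block summaries:
  L0: def={b,d} ue=∅
  L1: def={j} ue=∅
  L2: def={b,e} ue={b}
  L3: def={j,u} ue=∅
  L4: def={b,v} ue={b}
  L5: def={e,v} ue={e}
  L6: def={d,v} ue=∅

Live sets:
  L0: in=∅ out={b}
  L1: in=∅ out=∅
  L2: in={b} out={b,e}
  L3: in={b} out={b}
  L4: in={b} out=∅
  L5: in={b,e} out={b}
  L6: in=∅ out=∅

Conflict graph:
  b — {d,e,j,u,v}
  d — {b,v}
  e — {b}
  j — {b,u}
  u — {b,j}
  v — {b,d}

N(e) = ["b"]

Answer: ["b"]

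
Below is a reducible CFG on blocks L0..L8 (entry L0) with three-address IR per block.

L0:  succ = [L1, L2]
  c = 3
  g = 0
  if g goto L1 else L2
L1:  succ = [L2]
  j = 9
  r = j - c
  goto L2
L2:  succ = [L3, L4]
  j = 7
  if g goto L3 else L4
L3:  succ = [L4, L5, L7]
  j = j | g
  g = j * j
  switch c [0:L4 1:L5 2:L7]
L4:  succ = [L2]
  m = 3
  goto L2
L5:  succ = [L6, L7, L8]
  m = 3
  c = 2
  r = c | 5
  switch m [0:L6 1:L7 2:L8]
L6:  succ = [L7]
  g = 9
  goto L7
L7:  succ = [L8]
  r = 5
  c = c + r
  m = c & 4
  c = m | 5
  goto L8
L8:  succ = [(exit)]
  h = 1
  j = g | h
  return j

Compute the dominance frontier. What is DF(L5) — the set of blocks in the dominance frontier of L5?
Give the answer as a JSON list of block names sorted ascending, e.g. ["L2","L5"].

idom tree: L1←L0 L2←L0 L3←L2 L4←L2 L5←L3 L6←L5 L7←L3 L8←L3
Dom∩ at merges:
  L2: preds {L0,L1,L4}: {L0} ∩ {L0,L1} ∩ {L0,L2,L4} = {L0}; idom=L0
  L4: preds {L2,L3}: {L0,L2} ∩ {L0,L2,L3} = {L0,L2}; idom=L2
  L7: preds {L3,L5,L6}: {L0,L2,L3} ∩ {L0,L2,L3,L5} ∩ {L0,L2,L3,L5,L6} = {L0,L2,L3}; idom=L3
  L8: preds {L5,L7}: {L0,L2,L3,L5} ∩ {L0,L2,L3,L7} = {L0,L2,L3}; idom=L3

Frontier:
  L2←L0: walk · to L0
  L2←L1: walk L1 to L0
  L2←L4: walk L4→L2 to L0
  L4←L2: walk · to L2
  L4←L3: walk L3 to L2
  L7←L3: walk · to L3
  L7←L5: walk L5 to L3
  L7←L6: walk L6→L5 to L3
  L8←L5: walk L5 to L3
  L8←L7: walk L7 to L3
  L0 → ∅
  L1 → {L2}
  L2 → {L2}
  L3 → {L4}
  L4 → {L2}
  L5 → {L7,L8}
  L6 → {L7}
  L7 → {L8}
  L8 → ∅

DF(L5) = ["L7", "L8"]

Answer: ["L7", "L8"]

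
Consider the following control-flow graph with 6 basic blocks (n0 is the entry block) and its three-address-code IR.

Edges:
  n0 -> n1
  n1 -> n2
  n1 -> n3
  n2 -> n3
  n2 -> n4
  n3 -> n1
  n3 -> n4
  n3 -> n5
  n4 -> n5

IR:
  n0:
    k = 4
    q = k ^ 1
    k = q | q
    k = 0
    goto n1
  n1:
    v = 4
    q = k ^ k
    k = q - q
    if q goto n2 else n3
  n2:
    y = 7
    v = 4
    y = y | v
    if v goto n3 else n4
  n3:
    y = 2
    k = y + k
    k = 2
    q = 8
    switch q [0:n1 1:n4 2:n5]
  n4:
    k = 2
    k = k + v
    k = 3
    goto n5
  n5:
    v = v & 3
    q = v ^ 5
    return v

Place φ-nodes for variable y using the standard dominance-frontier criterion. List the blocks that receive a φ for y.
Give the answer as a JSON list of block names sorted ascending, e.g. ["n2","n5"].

Answer: ["n1", "n3", "n4", "n5"]

Analysis:
idom tree: n1←n0 n2←n1 n3←n1 n4←n1 n5←n1
Join-block Dom:
  n1: preds {n0,n3}: {n0} ∩ {n0,n1,n3} = {n0}; idom=n0
  n3: preds {n1,n2}: {n0,n1} ∩ {n0,n1,n2} = {n0,n1}; idom=n1
  n4: preds {n2,n3}: {n0,n1,n2} ∩ {n0,n1,n3} = {n0,n1}; idom=n1
  n5: preds {n3,n4}: {n0,n1,n3} ∩ {n0,n1,n4} = {n0,n1}; idom=n1

DF derivation:
  join n1 pred n0: · stop@n0
  join n1 pred n3: n3→n1 stop@n0
  join n3 pred n1: · stop@n1
  join n3 pred n2: n2 stop@n1
  join n4 pred n2: n2 stop@n1
  join n4 pred n3: n3 stop@n1
  join n5 pred n3: n3 stop@n1
  join n5 pred n4: n4 stop@n1
  n0 → ∅
  n1 → {n1}
  n2 → {n3,n4}
  n3 → {n1,n4,n5}
  n4 → {n5}
  n5 → ∅

φ for y: defs {n2,n3}
  DF⁺ = {n1,n3,n4,n5}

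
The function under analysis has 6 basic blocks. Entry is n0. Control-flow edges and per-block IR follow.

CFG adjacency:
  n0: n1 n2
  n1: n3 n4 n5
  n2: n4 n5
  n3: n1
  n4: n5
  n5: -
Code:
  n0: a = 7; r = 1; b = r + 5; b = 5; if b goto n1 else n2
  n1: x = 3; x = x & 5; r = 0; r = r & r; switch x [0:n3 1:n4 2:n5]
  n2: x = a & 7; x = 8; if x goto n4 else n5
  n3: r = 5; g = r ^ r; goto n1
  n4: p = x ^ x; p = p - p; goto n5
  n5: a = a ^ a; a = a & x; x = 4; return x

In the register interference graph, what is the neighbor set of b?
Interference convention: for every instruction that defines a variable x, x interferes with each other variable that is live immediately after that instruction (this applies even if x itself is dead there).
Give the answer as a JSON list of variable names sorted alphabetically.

Answer: ["a"]

Derivation:
def/use:
  n0: def={a,b,r} ue=∅
  n1: def={r,x} ue=∅
  n2: def={x} ue={a}
  n3: def={g,r} ue=∅
  n4: def={p} ue={x}
  n5: def={a,x} ue={a,x}

Backward fixpoint:
  live n0: ∅→{a}
  live n1: {a}→{a,x}
  live n2: {a}→{a,x}
  live n3: {a}→{a}
  live n4: {a,x}→{a,x}
  live n5: {a,x}→∅

Interfere edges:
  a↔{b,g,p,r,x}
  b↔{a}
  g↔{a}
  p↔{a,x}
  r↔{a,x}
  x↔{a,p,r}

N(b) = ["a"]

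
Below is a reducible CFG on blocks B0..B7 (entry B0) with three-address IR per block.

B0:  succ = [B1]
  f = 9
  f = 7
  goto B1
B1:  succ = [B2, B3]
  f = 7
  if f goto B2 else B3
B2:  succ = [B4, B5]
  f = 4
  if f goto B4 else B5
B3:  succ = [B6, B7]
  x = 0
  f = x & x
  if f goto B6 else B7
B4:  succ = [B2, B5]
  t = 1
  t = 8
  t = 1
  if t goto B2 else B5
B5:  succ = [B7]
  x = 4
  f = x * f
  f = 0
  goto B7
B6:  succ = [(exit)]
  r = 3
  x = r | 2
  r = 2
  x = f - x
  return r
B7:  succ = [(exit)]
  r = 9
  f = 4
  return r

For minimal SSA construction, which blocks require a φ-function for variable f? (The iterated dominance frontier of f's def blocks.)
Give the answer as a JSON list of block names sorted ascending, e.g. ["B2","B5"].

Answer: ["B2", "B7"]

Working:
idom tree: B1←B0 B2←B1 B3←B1 B4←B2 B5←B2 B6←B3 B7←B1
Dom∩ at merges:
  B2: preds {B1,B4}: {B0,B1} ∩ {B0,B1,B2,B4} = {B0,B1}; idom=B1
  B5: preds {B2,B4}: {B0,B1,B2} ∩ {B0,B1,B2,B4} = {B0,B1,B2}; idom=B2
  B7: preds {B3,B5}: {B0,B1,B3} ∩ {B0,B1,B2,B5} = {B0,B1}; idom=B1

DF derivation:
  B2←B1: walk · to B1
  B2←B4: walk B4→B2 to B1
  B5←B2: walk · to B2
  B5←B4: walk B4 to B2
  B7←B3: walk B3 to B1
  B7←B5: walk B5→B2 to B1
  B0 → ∅
  B1 → ∅
  B2 → {B2,B7}
  B3 → {B7}
  B4 → {B2,B5}
  B5 → {B7}
  B6 → ∅
  B7 → ∅

φ for f: defs {B0,B1,B2,B3,B5,B7}
  DF⁺ = {B2,B7}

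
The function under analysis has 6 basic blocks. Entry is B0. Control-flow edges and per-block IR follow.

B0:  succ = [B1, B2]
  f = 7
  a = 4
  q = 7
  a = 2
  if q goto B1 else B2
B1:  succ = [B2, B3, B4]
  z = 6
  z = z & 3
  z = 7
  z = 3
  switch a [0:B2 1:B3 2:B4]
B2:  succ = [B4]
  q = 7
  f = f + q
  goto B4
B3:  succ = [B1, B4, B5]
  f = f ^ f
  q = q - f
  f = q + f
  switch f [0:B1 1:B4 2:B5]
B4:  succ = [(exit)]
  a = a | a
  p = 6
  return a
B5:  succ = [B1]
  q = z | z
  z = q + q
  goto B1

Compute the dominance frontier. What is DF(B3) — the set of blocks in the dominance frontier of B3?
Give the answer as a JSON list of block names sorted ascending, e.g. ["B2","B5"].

Answer: ["B1", "B4"]

Analysis:
idom tree: B1←B0 B2←B0 B3←B1 B4←B0 B5←B3
Dom∩ at merges:
  B1: preds {B0,B3,B5}: {B0} ∩ {B0,B1,B3} ∩ {B0,B1,B3,B5} = {B0}; idom=B0
  B2: preds {B0,B1}: {B0} ∩ {B0,B1} = {B0}; idom=B0
  B4: preds {B1,B2,B3}: {B0,B1} ∩ {B0,B2} ∩ {B0,B1,B3} = {B0}; idom=B0

Frontier:
  join B1 pred B0: · stop@B0
  join B1 pred B3: B3→B1 stop@B0
  join B1 pred B5: B5→B3→B1 stop@B0
  join B2 pred B0: · stop@B0
  join B2 pred B1: B1 stop@B0
  join B4 pred B1: B1 stop@B0
  join B4 pred B2: B2 stop@B0
  join B4 pred B3: B3→B1 stop@B0
  DF(B0)=∅
  DF(B1)={B1,B2,B4}
  DF(B2)={B4}
  DF(B3)={B1,B4}
  DF(B4)=∅
  DF(B5)={B1}

DF(B3) = ["B1", "B4"]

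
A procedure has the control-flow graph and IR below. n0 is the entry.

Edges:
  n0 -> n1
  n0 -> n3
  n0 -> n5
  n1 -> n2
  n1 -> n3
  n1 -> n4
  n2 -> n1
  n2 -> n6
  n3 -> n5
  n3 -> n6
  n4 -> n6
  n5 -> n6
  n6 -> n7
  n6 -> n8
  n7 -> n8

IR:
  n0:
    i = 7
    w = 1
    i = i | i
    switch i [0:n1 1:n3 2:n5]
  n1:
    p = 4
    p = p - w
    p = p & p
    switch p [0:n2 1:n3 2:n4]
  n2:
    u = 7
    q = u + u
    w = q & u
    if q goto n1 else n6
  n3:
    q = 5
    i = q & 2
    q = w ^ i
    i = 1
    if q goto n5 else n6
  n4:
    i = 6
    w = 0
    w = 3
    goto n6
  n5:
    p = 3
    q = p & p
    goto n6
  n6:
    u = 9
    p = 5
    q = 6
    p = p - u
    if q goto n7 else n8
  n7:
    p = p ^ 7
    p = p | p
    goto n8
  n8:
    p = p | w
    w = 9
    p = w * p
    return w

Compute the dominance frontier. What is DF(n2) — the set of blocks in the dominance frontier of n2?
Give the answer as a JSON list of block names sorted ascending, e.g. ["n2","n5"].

Answer: ["n1", "n6"]

Working:
idom tree: n1←n0 n2←n1 n3←n0 n4←n1 n5←n0 n6←n0 n7←n6 n8←n6
Dom∩ at merges:
  n1: preds {n0,n2}: {n0} ∩ {n0,n1,n2} = {n0}; idom=n0
  n3: preds {n0,n1}: {n0} ∩ {n0,n1} = {n0}; idom=n0
  n5: preds {n0,n3}: {n0} ∩ {n0,n3} = {n0}; idom=n0
  n6: preds {n2,n3,n4,n5}: {n0,n1,n2} ∩ {n0,n3} ∩ {n0,n1,n4} ∩ {n0,n5} = {n0}; idom=n0
  n8: preds {n6,n7}: {n0,n6} ∩ {n0,n6,n7} = {n0,n6}; idom=n6

DF derivation:
  join n1 pred n0: · stop@n0
  join n1 pred n2: n2→n1 stop@n0
  join n3 pred n0: · stop@n0
  join n3 pred n1: n1 stop@n0
  join n5 pred n0: · stop@n0
  join n5 pred n3: n3 stop@n0
  join n6 pred n2: n2→n1 stop@n0
  join n6 pred n3: n3 stop@n0
  join n6 pred n4: n4→n1 stop@n0
  join n6 pred n5: n5 stop@n0
  join n8 pred n6: · stop@n6
  join n8 pred n7: n7 stop@n6
  n0 → ∅
  n1 → {n1,n3,n6}
  n2 → {n1,n6}
  n3 → {n5,n6}
  n4 → {n6}
  n5 → {n6}
  n6 → ∅
  n7 → {n8}
  n8 → ∅

DF(n2) = ["n1", "n6"]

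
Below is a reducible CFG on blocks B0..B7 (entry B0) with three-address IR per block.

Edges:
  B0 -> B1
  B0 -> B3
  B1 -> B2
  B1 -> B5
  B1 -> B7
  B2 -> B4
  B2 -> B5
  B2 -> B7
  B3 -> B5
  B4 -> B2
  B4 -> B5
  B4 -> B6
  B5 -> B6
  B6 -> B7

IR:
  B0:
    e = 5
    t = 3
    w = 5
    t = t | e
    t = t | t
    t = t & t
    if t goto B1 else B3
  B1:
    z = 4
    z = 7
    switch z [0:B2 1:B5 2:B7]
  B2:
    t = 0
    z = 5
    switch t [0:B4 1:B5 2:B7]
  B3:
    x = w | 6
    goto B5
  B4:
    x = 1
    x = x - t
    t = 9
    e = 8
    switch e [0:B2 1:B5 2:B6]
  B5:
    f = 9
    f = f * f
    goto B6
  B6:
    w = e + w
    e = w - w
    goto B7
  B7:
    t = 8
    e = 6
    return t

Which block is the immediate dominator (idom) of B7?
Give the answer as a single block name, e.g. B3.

idom tree: B1←B0 B2←B1 B3←B0 B4←B2 B5←B0 B6←B0 B7←B0
Join-block Dom:
  B2: preds {B1,B4}: {B0,B1} ∩ {B0,B1,B2,B4} = {B0,B1}; idom=B1
  B5: preds {B1,B2,B3,B4}: {B0,B1} ∩ {B0,B1,B2} ∩ {B0,B3} ∩ {B0,B1,B2,B4} = {B0}; idom=B0
  B6: preds {B4,B5}: {B0,B1,B2,B4} ∩ {B0,B5} = {B0}; idom=B0
  B7: preds {B1,B2,B6}: {B0,B1} ∩ {B0,B1,B2} ∩ {B0,B6} = {B0}; idom=B0

idom(B7) = B0

Answer: B0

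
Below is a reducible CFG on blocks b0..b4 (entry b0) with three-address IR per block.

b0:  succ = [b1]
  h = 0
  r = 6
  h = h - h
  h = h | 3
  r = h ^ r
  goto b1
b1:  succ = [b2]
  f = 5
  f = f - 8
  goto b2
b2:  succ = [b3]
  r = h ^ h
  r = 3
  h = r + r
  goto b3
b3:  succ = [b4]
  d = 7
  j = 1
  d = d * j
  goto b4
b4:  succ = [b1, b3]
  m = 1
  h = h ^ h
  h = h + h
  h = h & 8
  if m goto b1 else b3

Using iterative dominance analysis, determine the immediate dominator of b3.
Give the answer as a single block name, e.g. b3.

Answer: b2

Working:
idom tree: b1←b0 b2←b1 b3←b2 b4←b3
Dom at joins:
  b1: preds {b0,b4}: {b0} ∩ {b0,b1,b2,b3,b4} = {b0}; idom=b0
  b3: preds {b2,b4}: {b0,b1,b2} ∩ {b0,b1,b2,b3,b4} = {b0,b1,b2}; idom=b2

idom(b3) = b2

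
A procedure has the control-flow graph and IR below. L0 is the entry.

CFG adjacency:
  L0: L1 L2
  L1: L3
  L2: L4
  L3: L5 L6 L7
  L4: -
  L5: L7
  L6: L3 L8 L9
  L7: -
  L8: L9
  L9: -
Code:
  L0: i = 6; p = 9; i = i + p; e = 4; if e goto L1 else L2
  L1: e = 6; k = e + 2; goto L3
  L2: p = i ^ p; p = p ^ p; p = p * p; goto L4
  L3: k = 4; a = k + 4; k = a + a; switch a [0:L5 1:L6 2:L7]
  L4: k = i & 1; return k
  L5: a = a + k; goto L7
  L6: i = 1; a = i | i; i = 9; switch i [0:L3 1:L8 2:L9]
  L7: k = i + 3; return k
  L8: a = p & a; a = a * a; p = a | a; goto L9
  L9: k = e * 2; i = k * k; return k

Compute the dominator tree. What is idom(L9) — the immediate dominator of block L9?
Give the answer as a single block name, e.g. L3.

Answer: L6

Analysis:
idom tree: L1←L0 L2←L0 L3←L1 L4←L2 L5←L3 L6←L3 L7←L3 L8←L6 L9←L6
Dom at joins:
  L3: preds {L1,L6}: {L0,L1} ∩ {L0,L1,L3,L6} = {L0,L1}; idom=L1
  L7: preds {L3,L5}: {L0,L1,L3} ∩ {L0,L1,L3,L5} = {L0,L1,L3}; idom=L3
  L9: preds {L6,L8}: {L0,L1,L3,L6} ∩ {L0,L1,L3,L6,L8} = {L0,L1,L3,L6}; idom=L6

idom(L9) = L6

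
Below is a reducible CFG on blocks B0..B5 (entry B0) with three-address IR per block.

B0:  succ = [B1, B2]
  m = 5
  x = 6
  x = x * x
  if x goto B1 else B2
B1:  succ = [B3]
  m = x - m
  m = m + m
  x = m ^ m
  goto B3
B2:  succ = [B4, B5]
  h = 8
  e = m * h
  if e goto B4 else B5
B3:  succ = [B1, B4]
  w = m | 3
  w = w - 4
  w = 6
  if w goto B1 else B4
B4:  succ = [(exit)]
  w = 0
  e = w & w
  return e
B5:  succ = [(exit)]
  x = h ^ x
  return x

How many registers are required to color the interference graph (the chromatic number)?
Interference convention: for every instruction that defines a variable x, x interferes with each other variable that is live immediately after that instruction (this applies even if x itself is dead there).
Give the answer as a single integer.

Answer: 3

Working:
Block summaries:
  B0: {m,x} / ∅
  B1: {m,x} / {m,x}
  B2: {e,h} / {m}
  B3: {w} / {m}
  B4: {e,w} / ∅
  B5: {x} / {h,x}

Backward fixpoint:
  B0: in=∅ out={m,x}
  B1: in={m,x} out={m,x}
  B2: in={m,x} out={h,x}
  B3: in={m,x} out={m,x}
  B4: in=∅ out=∅
  B5: in={h,x} out=∅

Interference:
  e↔{h,x}
  h↔{e,m,x}
  m↔{h,w,x}
  w↔{m,x}
  x↔{e,h,m,w}

Registers:
  clique {e,h,x} ⇒ need ≥ 3
  3-colouring: c0={x}  c1={h,w}  c2={e,m}
  χ = 3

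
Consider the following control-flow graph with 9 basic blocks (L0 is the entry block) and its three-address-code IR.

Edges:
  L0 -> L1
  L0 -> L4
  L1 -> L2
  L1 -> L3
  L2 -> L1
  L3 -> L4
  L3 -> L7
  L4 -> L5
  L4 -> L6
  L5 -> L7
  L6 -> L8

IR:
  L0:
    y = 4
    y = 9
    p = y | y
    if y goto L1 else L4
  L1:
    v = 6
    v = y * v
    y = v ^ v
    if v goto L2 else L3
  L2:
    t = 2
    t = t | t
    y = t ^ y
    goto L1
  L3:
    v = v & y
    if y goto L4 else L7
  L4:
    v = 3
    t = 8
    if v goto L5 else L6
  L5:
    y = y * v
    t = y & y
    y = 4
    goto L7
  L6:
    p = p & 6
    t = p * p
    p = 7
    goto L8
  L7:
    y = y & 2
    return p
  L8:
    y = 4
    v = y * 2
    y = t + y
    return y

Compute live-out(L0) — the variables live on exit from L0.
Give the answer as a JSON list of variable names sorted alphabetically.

Block summaries:
  L0 def {p,y} use ∅
  L1 def {v,y} use {y}
  L2 def {t,y} use {y}
  L3 def {v} use {v,y}
  L4 def {t,v} use ∅
  L5 def {t,y} use {v,y}
  L6 def {p,t} use {p}
  L7 def {y} use {p,y}
  L8 def {v,y} use {t}

Liveness:
  live L0: ∅→{p,y}
  live L1: {p,y}→{p,v,y}
  live L2: {p,y}→{p,y}
  live L3: {p,v,y}→{p,y}
  live L4: {p,y}→{p,v,y}
  live L5: {p,v,y}→{p,y}
  live L6: {p}→{t}
  live L7: {p,y}→∅
  live L8: {t}→∅

live-out(L0) = ["p", "y"]

Answer: ["p", "y"]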